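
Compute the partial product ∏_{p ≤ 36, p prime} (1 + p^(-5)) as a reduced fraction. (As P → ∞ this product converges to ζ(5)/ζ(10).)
∏ = 63844361159480726970812326794206836752384/61631932954678205462623400894081119262815

The primes p ≤ 36 are [2, 3, 5, 7, 11, 13, 17, 19, 23, 29, 31]. For each, (1 + 1/p^5) = (p^5 + 1)/p^5. Multiplying these fractions over p ∈ [2, 3, 5, 7, 11, 13, 17, 19, 23, 29, 31] gives 63844361159480726970812326794206836752384/61631932954678205462623400894081119262815. (In the limit P → ∞ this tends to ζ(5)/ζ(10).)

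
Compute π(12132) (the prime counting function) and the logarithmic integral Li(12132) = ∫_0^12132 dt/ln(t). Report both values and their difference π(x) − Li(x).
π(12132) = 1452;  Li(12132) ≈ 1475.14;  π(x) − Li(x) ≈ -23.14.

Direct count of primes ≤ 12132 gives π(12132) = 1452. Numerical evaluation of the logarithmic integral gives Li(12132) ≈ 1475.14. The difference π(x) − Li(x) ≈ -23.14 is typically negative for small/moderate x (Li(x) overestimates), though Littlewood's theorem shows this sign changes infinitely often.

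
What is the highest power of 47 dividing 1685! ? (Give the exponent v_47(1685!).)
v_47(1685!) = 35

Legendre's formula: v_p(n!) = Σ_{k ≥ 1} ⌊n / p^k⌋. For p = 47, n = 1685, the terms are:
  ⌊1685/47^1⌋ = ⌊1685/47⌋ = 35
(the next term ⌊1685/47^2⌋ = 0, terminating the sum). Summing: v_47(1685!) = 35 = 35.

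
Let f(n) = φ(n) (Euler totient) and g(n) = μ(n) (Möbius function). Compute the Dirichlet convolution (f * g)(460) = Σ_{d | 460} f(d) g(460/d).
(φ * μ)(460) = 63

Divisors of 460: [1, 2, 4, 5, 10, 20, 23, 46, 92, 115, 230, 460]. For each d | 460:
  d = 1: φ(1) · μ(460/1) = 1 · 0 = 0
  d = 2: φ(2) · μ(460/2) = 1 · -1 = -1
  d = 4: φ(4) · μ(460/4) = 2 · 1 = 2
  d = 5: φ(5) · μ(460/5) = 4 · 0 = 0
  d = 10: φ(10) · μ(460/10) = 4 · 1 = 4
  d = 20: φ(20) · μ(460/20) = 8 · -1 = -8
  d = 23: φ(23) · μ(460/23) = 22 · 0 = 0
  d = 46: φ(46) · μ(460/46) = 22 · 1 = 22
  d = 92: φ(92) · μ(460/92) = 44 · -1 = -44
  d = 115: φ(115) · μ(460/115) = 88 · 0 = 0
  d = 230: φ(230) · μ(460/230) = 88 · -1 = -88
  d = 460: φ(460) · μ(460/460) = 176 · 1 = 176
Summing: (φ * μ)(460) = 0 + -1 + 2 + 0 + 4 + -8 + 0 + 22 + -44 + 0 + -88 + 176 = 63.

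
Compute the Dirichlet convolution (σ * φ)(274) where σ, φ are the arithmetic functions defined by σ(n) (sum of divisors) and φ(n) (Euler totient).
(σ * φ)(274) = 1096

Divisors of 274: [1, 2, 137, 274]. For each d | 274:
  d = 1: σ(1) · φ(274/1) = 1 · 136 = 136
  d = 2: σ(2) · φ(274/2) = 3 · 136 = 408
  d = 137: σ(137) · φ(274/137) = 138 · 1 = 138
  d = 274: σ(274) · φ(274/274) = 414 · 1 = 414
Summing: (σ * φ)(274) = 136 + 408 + 138 + 414 = 1096.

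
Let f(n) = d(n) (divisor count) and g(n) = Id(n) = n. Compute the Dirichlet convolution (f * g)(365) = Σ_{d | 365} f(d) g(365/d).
(d * Id)(365) = 525

Divisors of 365: [1, 5, 73, 365]. For each d | 365:
  d = 1: d(1) · Id(365/1) = 1 · 365 = 365
  d = 5: d(5) · Id(365/5) = 2 · 73 = 146
  d = 73: d(73) · Id(365/73) = 2 · 5 = 10
  d = 365: d(365) · Id(365/365) = 4 · 1 = 4
Summing: (d * Id)(365) = 365 + 146 + 10 + 4 = 525.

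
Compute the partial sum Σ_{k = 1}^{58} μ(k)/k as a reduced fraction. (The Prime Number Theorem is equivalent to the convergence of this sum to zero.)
Σ μ(k)/k = 540928002430567981/16294579238595022365

Values of μ(k) for 1 ≤ k ≤ 58: μ(1) = 1, μ(2) = -1, μ(3) = -1, μ(5) = -1, μ(6) = 1, μ(7) = -1, μ(10) = 1, μ(11) = -1, μ(13) = -1, μ(14) = 1, μ(15) = 1, μ(17) = -1, μ(19) = -1, μ(21) = 1, μ(22) = 1, μ(23) = -1, μ(26) = 1, μ(29) = -1, μ(30) = -1, μ(31) = -1, μ(33) = 1, μ(34) = 1, μ(35) = 1, μ(37) = -1, μ(38) = 1, μ(39) = 1, μ(41) = -1, μ(42) = -1, μ(43) = -1, μ(46) = 1, μ(47) = -1, μ(51) = 1, μ(53) = -1, μ(55) = 1, μ(57) = 1, μ(58) = 1, with μ = 0 on non-squarefree integers. Summing μ(k)/k for k where μ(k) ≠ 0 gives 540928002430567981/16294579238595022365 ≈ 0.0332. (PNT ⟺ this sum → 0 as n → ∞.)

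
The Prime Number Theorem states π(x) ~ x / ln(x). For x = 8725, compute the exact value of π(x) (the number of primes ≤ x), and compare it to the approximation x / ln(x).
π(8725) = 1087;  x/ln(x) ≈ 961.54;  relative error ≈ 11.54%.

Directly count primes up to 8725: π(8725) = 1087. The PNT approximation gives 8725/ln(8725) ≈ 8725/9.07395 ≈ 961.54. Relative error (π(x) − x/ln(x)) / π(x) ≈ 11.54%; the approximation is known to undercount slightly (Li(x) is a better estimate).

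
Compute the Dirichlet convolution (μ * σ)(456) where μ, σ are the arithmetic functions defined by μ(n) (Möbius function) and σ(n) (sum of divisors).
(μ * σ)(456) = 456

Divisors of 456: [1, 2, 3, 4, 6, 8, 12, 19, 24, 38, 57, 76, 114, 152, 228, 456]. For each d | 456:
  d = 1: μ(1) · σ(456/1) = 1 · 1200 = 1200
  d = 2: μ(2) · σ(456/2) = -1 · 560 = -560
  d = 3: μ(3) · σ(456/3) = -1 · 300 = -300
  d = 4: μ(4) · σ(456/4) = 0 · 240 = 0
  d = 6: μ(6) · σ(456/6) = 1 · 140 = 140
  d = 8: μ(8) · σ(456/8) = 0 · 80 = 0
  d = 12: μ(12) · σ(456/12) = 0 · 60 = 0
  d = 19: μ(19) · σ(456/19) = -1 · 60 = -60
  d = 24: μ(24) · σ(456/24) = 0 · 20 = 0
  d = 38: μ(38) · σ(456/38) = 1 · 28 = 28
  d = 57: μ(57) · σ(456/57) = 1 · 15 = 15
  d = 76: μ(76) · σ(456/76) = 0 · 12 = 0
  d = 114: μ(114) · σ(456/114) = -1 · 7 = -7
  d = 152: μ(152) · σ(456/152) = 0 · 4 = 0
  d = 228: μ(228) · σ(456/228) = 0 · 3 = 0
  d = 456: μ(456) · σ(456/456) = 0 · 1 = 0
Summing: (μ * σ)(456) = 1200 + -560 + -300 + 0 + 140 + 0 + 0 + -60 + 0 + 28 + 15 + 0 + -7 + 0 + 0 + 0 = 456.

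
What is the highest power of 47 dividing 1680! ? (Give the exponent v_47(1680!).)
v_47(1680!) = 35

Legendre's formula: v_p(n!) = Σ_{k ≥ 1} ⌊n / p^k⌋. For p = 47, n = 1680, the terms are:
  ⌊1680/47^1⌋ = ⌊1680/47⌋ = 35
(the next term ⌊1680/47^2⌋ = 0, terminating the sum). Summing: v_47(1680!) = 35 = 35.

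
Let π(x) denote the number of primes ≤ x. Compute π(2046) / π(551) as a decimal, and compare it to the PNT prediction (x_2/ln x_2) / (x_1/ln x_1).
π(2046)/π(551) = 309/101 ≈ 3.0594;  PNT prediction ≈ 3.0743.

π(551) = 101 and π(2046) = 309, so π(2046)/π(551) ≈ 3.0594. The PNT-predicted ratio is (2046/ln(2046)) / (551/ln(551)) ≈ 3.0743. The two agree to within a few percent, as expected.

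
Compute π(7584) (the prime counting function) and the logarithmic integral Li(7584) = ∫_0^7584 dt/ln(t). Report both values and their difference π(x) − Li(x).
π(7584) = 963;  Li(7584) ≈ 979.99;  π(x) − Li(x) ≈ -16.99.

Direct count of primes ≤ 7584 gives π(7584) = 963. Numerical evaluation of the logarithmic integral gives Li(7584) ≈ 979.99. The difference π(x) − Li(x) ≈ -16.99 is typically negative for small/moderate x (Li(x) overestimates), though Littlewood's theorem shows this sign changes infinitely often.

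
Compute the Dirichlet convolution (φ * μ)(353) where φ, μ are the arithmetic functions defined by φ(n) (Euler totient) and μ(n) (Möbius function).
(φ * μ)(353) = 351

Divisors of 353: [1, 353]. For each d | 353:
  d = 1: φ(1) · μ(353/1) = 1 · -1 = -1
  d = 353: φ(353) · μ(353/353) = 352 · 1 = 352
Summing: (φ * μ)(353) = -1 + 352 = 351.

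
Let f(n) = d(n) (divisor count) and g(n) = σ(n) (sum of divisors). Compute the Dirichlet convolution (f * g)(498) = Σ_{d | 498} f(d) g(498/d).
(d * σ)(498) = 2580

Divisors of 498: [1, 2, 3, 6, 83, 166, 249, 498]. For each d | 498:
  d = 1: d(1) · σ(498/1) = 1 · 1008 = 1008
  d = 2: d(2) · σ(498/2) = 2 · 336 = 672
  d = 3: d(3) · σ(498/3) = 2 · 252 = 504
  d = 6: d(6) · σ(498/6) = 4 · 84 = 336
  d = 83: d(83) · σ(498/83) = 2 · 12 = 24
  d = 166: d(166) · σ(498/166) = 4 · 4 = 16
  d = 249: d(249) · σ(498/249) = 4 · 3 = 12
  d = 498: d(498) · σ(498/498) = 8 · 1 = 8
Summing: (d * σ)(498) = 1008 + 672 + 504 + 336 + 24 + 16 + 12 + 8 = 2580.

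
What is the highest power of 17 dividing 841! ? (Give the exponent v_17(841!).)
v_17(841!) = 51

Legendre's formula: v_p(n!) = Σ_{k ≥ 1} ⌊n / p^k⌋. For p = 17, n = 841, the terms are:
  ⌊841/17^1⌋ = ⌊841/17⌋ = 49
  ⌊841/17^2⌋ = ⌊841/289⌋ = 2
(the next term ⌊841/17^3⌋ = 0, terminating the sum). Summing: v_17(841!) = 49 + 2 = 51.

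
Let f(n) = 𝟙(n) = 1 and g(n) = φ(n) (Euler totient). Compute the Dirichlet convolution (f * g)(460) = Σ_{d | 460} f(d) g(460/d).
(𝟙 * φ)(460) = 460

Divisors of 460: [1, 2, 4, 5, 10, 20, 23, 46, 92, 115, 230, 460]. For each d | 460:
  d = 1: 𝟙(1) · φ(460/1) = 1 · 176 = 176
  d = 2: 𝟙(2) · φ(460/2) = 1 · 88 = 88
  d = 4: 𝟙(4) · φ(460/4) = 1 · 88 = 88
  d = 5: 𝟙(5) · φ(460/5) = 1 · 44 = 44
  d = 10: 𝟙(10) · φ(460/10) = 1 · 22 = 22
  d = 20: 𝟙(20) · φ(460/20) = 1 · 22 = 22
  d = 23: 𝟙(23) · φ(460/23) = 1 · 8 = 8
  d = 46: 𝟙(46) · φ(460/46) = 1 · 4 = 4
  d = 92: 𝟙(92) · φ(460/92) = 1 · 4 = 4
  d = 115: 𝟙(115) · φ(460/115) = 1 · 2 = 2
  d = 230: 𝟙(230) · φ(460/230) = 1 · 1 = 1
  d = 460: 𝟙(460) · φ(460/460) = 1 · 1 = 1
Summing: (𝟙 * φ)(460) = 176 + 88 + 88 + 44 + 22 + 22 + 8 + 4 + 4 + 2 + 1 + 1 = 460.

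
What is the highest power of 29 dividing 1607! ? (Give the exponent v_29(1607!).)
v_29(1607!) = 56

Legendre's formula: v_p(n!) = Σ_{k ≥ 1} ⌊n / p^k⌋. For p = 29, n = 1607, the terms are:
  ⌊1607/29^1⌋ = ⌊1607/29⌋ = 55
  ⌊1607/29^2⌋ = ⌊1607/841⌋ = 1
(the next term ⌊1607/29^3⌋ = 0, terminating the sum). Summing: v_29(1607!) = 55 + 1 = 56.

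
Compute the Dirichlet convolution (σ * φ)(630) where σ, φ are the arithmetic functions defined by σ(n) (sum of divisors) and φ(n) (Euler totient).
(σ * φ)(630) = 15120

Divisors of 630: [1, 2, 3, 5, 6, 7, 9, 10, 14, 15, 18, 21, 30, 35, 42, 45, 63, 70, 90, 105, 126, 210, 315, 630]. For each d | 630:
  d = 1: σ(1) · φ(630/1) = 1 · 144 = 144
  d = 2: σ(2) · φ(630/2) = 3 · 144 = 432
  d = 3: σ(3) · φ(630/3) = 4 · 48 = 192
  d = 5: σ(5) · φ(630/5) = 6 · 36 = 216
  d = 6: σ(6) · φ(630/6) = 12 · 48 = 576
  d = 7: σ(7) · φ(630/7) = 8 · 24 = 192
  d = 9: σ(9) · φ(630/9) = 13 · 24 = 312
  d = 10: σ(10) · φ(630/10) = 18 · 36 = 648
  d = 14: σ(14) · φ(630/14) = 24 · 24 = 576
  d = 15: σ(15) · φ(630/15) = 24 · 12 = 288
  d = 18: σ(18) · φ(630/18) = 39 · 24 = 936
  d = 21: σ(21) · φ(630/21) = 32 · 8 = 256
  d = 30: σ(30) · φ(630/30) = 72 · 12 = 864
  d = 35: σ(35) · φ(630/35) = 48 · 6 = 288
  d = 42: σ(42) · φ(630/42) = 96 · 8 = 768
  d = 45: σ(45) · φ(630/45) = 78 · 6 = 468
  d = 63: σ(63) · φ(630/63) = 104 · 4 = 416
  d = 70: σ(70) · φ(630/70) = 144 · 6 = 864
  d = 90: σ(90) · φ(630/90) = 234 · 6 = 1404
  d = 105: σ(105) · φ(630/105) = 192 · 2 = 384
  d = 126: σ(126) · φ(630/126) = 312 · 4 = 1248
  d = 210: σ(210) · φ(630/210) = 576 · 2 = 1152
  d = 315: σ(315) · φ(630/315) = 624 · 1 = 624
  d = 630: σ(630) · φ(630/630) = 1872 · 1 = 1872
Summing: (σ * φ)(630) = 144 + 432 + 192 + 216 + 576 + 192 + 312 + 648 + 576 + 288 + 936 + 256 + 864 + 288 + 768 + 468 + 416 + 864 + 1404 + 384 + 1248 + 1152 + 624 + 1872 = 15120.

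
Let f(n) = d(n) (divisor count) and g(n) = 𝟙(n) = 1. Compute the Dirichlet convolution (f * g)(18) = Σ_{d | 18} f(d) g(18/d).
(d * 𝟙)(18) = 18

Divisors of 18: [1, 2, 3, 6, 9, 18]. For each d | 18:
  d = 1: d(1) · 𝟙(18/1) = 1 · 1 = 1
  d = 2: d(2) · 𝟙(18/2) = 2 · 1 = 2
  d = 3: d(3) · 𝟙(18/3) = 2 · 1 = 2
  d = 6: d(6) · 𝟙(18/6) = 4 · 1 = 4
  d = 9: d(9) · 𝟙(18/9) = 3 · 1 = 3
  d = 18: d(18) · 𝟙(18/18) = 6 · 1 = 6
Summing: (d * 𝟙)(18) = 1 + 2 + 2 + 4 + 3 + 6 = 18.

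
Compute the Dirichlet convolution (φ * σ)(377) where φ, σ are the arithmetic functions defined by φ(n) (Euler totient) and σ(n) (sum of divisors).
(φ * σ)(377) = 1508

Divisors of 377: [1, 13, 29, 377]. For each d | 377:
  d = 1: φ(1) · σ(377/1) = 1 · 420 = 420
  d = 13: φ(13) · σ(377/13) = 12 · 30 = 360
  d = 29: φ(29) · σ(377/29) = 28 · 14 = 392
  d = 377: φ(377) · σ(377/377) = 336 · 1 = 336
Summing: (φ * σ)(377) = 420 + 360 + 392 + 336 = 1508.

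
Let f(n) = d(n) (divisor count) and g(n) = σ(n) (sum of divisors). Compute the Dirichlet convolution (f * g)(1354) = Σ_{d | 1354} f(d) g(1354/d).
(d * σ)(1354) = 3400

Divisors of 1354: [1, 2, 677, 1354]. For each d | 1354:
  d = 1: d(1) · σ(1354/1) = 1 · 2034 = 2034
  d = 2: d(2) · σ(1354/2) = 2 · 678 = 1356
  d = 677: d(677) · σ(1354/677) = 2 · 3 = 6
  d = 1354: d(1354) · σ(1354/1354) = 4 · 1 = 4
Summing: (d * σ)(1354) = 2034 + 1356 + 6 + 4 = 3400.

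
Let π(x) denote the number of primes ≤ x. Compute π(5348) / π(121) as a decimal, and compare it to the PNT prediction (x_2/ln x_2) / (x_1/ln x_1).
π(5348)/π(121) = 707/30 ≈ 23.5667;  PNT prediction ≈ 24.6918.

π(121) = 30 and π(5348) = 707, so π(5348)/π(121) ≈ 23.5667. The PNT-predicted ratio is (5348/ln(5348)) / (121/ln(121)) ≈ 24.6918. The two agree to within a few percent, as expected.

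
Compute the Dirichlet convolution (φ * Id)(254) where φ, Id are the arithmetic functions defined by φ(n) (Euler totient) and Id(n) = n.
(φ * Id)(254) = 759

Divisors of 254: [1, 2, 127, 254]. For each d | 254:
  d = 1: φ(1) · Id(254/1) = 1 · 254 = 254
  d = 2: φ(2) · Id(254/2) = 1 · 127 = 127
  d = 127: φ(127) · Id(254/127) = 126 · 2 = 252
  d = 254: φ(254) · Id(254/254) = 126 · 1 = 126
Summing: (φ * Id)(254) = 254 + 127 + 252 + 126 = 759.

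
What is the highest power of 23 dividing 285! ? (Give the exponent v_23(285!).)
v_23(285!) = 12

Legendre's formula: v_p(n!) = Σ_{k ≥ 1} ⌊n / p^k⌋. For p = 23, n = 285, the terms are:
  ⌊285/23^1⌋ = ⌊285/23⌋ = 12
(the next term ⌊285/23^2⌋ = 0, terminating the sum). Summing: v_23(285!) = 12 = 12.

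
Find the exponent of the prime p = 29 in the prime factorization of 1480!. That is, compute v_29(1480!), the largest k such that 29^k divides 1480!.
v_29(1480!) = 52

Legendre's formula: v_p(n!) = Σ_{k ≥ 1} ⌊n / p^k⌋. For p = 29, n = 1480, the terms are:
  ⌊1480/29^1⌋ = ⌊1480/29⌋ = 51
  ⌊1480/29^2⌋ = ⌊1480/841⌋ = 1
(the next term ⌊1480/29^3⌋ = 0, terminating the sum). Summing: v_29(1480!) = 51 + 1 = 52.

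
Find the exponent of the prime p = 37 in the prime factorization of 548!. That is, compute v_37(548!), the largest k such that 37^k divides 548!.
v_37(548!) = 14

Legendre's formula: v_p(n!) = Σ_{k ≥ 1} ⌊n / p^k⌋. For p = 37, n = 548, the terms are:
  ⌊548/37^1⌋ = ⌊548/37⌋ = 14
(the next term ⌊548/37^2⌋ = 0, terminating the sum). Summing: v_37(548!) = 14 = 14.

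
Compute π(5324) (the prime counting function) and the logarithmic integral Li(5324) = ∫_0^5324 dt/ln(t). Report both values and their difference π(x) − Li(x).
π(5324) = 705;  Li(5324) ≈ 722.18;  π(x) − Li(x) ≈ -17.18.

Direct count of primes ≤ 5324 gives π(5324) = 705. Numerical evaluation of the logarithmic integral gives Li(5324) ≈ 722.18. The difference π(x) − Li(x) ≈ -17.18 is typically negative for small/moderate x (Li(x) overestimates), though Littlewood's theorem shows this sign changes infinitely often.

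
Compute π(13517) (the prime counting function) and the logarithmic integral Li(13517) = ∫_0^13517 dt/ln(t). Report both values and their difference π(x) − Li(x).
π(13517) = 1601;  Li(13517) ≈ 1621.57;  π(x) − Li(x) ≈ -20.57.

Direct count of primes ≤ 13517 gives π(13517) = 1601. Numerical evaluation of the logarithmic integral gives Li(13517) ≈ 1621.57. The difference π(x) − Li(x) ≈ -20.57 is typically negative for small/moderate x (Li(x) overestimates), though Littlewood's theorem shows this sign changes infinitely often.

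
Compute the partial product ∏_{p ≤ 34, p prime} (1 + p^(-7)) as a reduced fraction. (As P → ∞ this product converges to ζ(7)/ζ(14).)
∏ = 45636384576315690080929715569674882079693135504462522074208731086848/45261280733327250662945753058202857554009606630517518569698816246875

The primes p ≤ 34 are [2, 3, 5, 7, 11, 13, 17, 19, 23, 29, 31]. For each, (1 + 1/p^7) = (p^7 + 1)/p^7. Multiplying these fractions over p ∈ [2, 3, 5, 7, 11, 13, 17, 19, 23, 29, 31] gives 45636384576315690080929715569674882079693135504462522074208731086848/45261280733327250662945753058202857554009606630517518569698816246875. (In the limit P → ∞ this tends to ζ(7)/ζ(14).)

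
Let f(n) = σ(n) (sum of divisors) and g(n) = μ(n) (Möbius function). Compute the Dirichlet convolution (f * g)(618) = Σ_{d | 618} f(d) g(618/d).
(σ * μ)(618) = 618

Divisors of 618: [1, 2, 3, 6, 103, 206, 309, 618]. For each d | 618:
  d = 1: σ(1) · μ(618/1) = 1 · -1 = -1
  d = 2: σ(2) · μ(618/2) = 3 · 1 = 3
  d = 3: σ(3) · μ(618/3) = 4 · 1 = 4
  d = 6: σ(6) · μ(618/6) = 12 · -1 = -12
  d = 103: σ(103) · μ(618/103) = 104 · 1 = 104
  d = 206: σ(206) · μ(618/206) = 312 · -1 = -312
  d = 309: σ(309) · μ(618/309) = 416 · -1 = -416
  d = 618: σ(618) · μ(618/618) = 1248 · 1 = 1248
Summing: (σ * μ)(618) = -1 + 3 + 4 + -12 + 104 + -312 + -416 + 1248 = 618.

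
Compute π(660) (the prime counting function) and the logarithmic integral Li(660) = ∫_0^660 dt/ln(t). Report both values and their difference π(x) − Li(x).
π(660) = 120;  Li(660) ≈ 126.96;  π(x) − Li(x) ≈ -6.96.

Direct count of primes ≤ 660 gives π(660) = 120. Numerical evaluation of the logarithmic integral gives Li(660) ≈ 126.96. The difference π(x) − Li(x) ≈ -6.96 is typically negative for small/moderate x (Li(x) overestimates), though Littlewood's theorem shows this sign changes infinitely often.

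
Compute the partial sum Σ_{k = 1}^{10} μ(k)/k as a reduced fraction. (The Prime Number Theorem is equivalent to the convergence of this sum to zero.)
Σ μ(k)/k = 19/210

Values of μ(k) for 1 ≤ k ≤ 10: μ(1) = 1, μ(2) = -1, μ(3) = -1, μ(5) = -1, μ(6) = 1, μ(7) = -1, μ(10) = 1, with μ = 0 on non-squarefree integers. Summing μ(k)/k for k where μ(k) ≠ 0 gives 19/210 ≈ 0.0905. (PNT ⟺ this sum → 0 as n → ∞.)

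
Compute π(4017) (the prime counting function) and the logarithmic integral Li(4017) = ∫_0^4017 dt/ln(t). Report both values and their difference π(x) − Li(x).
π(4017) = 554;  Li(4017) ≈ 567.41;  π(x) − Li(x) ≈ -13.41.

Direct count of primes ≤ 4017 gives π(4017) = 554. Numerical evaluation of the logarithmic integral gives Li(4017) ≈ 567.41. The difference π(x) − Li(x) ≈ -13.41 is typically negative for small/moderate x (Li(x) overestimates), though Littlewood's theorem shows this sign changes infinitely often.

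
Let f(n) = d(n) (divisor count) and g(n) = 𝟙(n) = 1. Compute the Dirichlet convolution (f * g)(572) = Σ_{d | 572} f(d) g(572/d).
(d * 𝟙)(572) = 54

Divisors of 572: [1, 2, 4, 11, 13, 22, 26, 44, 52, 143, 286, 572]. For each d | 572:
  d = 1: d(1) · 𝟙(572/1) = 1 · 1 = 1
  d = 2: d(2) · 𝟙(572/2) = 2 · 1 = 2
  d = 4: d(4) · 𝟙(572/4) = 3 · 1 = 3
  d = 11: d(11) · 𝟙(572/11) = 2 · 1 = 2
  d = 13: d(13) · 𝟙(572/13) = 2 · 1 = 2
  d = 22: d(22) · 𝟙(572/22) = 4 · 1 = 4
  d = 26: d(26) · 𝟙(572/26) = 4 · 1 = 4
  d = 44: d(44) · 𝟙(572/44) = 6 · 1 = 6
  d = 52: d(52) · 𝟙(572/52) = 6 · 1 = 6
  d = 143: d(143) · 𝟙(572/143) = 4 · 1 = 4
  d = 286: d(286) · 𝟙(572/286) = 8 · 1 = 8
  d = 572: d(572) · 𝟙(572/572) = 12 · 1 = 12
Summing: (d * 𝟙)(572) = 1 + 2 + 3 + 2 + 2 + 4 + 4 + 6 + 6 + 4 + 8 + 12 = 54.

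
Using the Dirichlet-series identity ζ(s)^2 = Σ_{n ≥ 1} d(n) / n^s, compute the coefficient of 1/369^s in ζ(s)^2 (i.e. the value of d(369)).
d(369) = 6

ζ(s)^2 = (Σ 1/m^s)(Σ 1/k^s). The coefficient of 1/n^s in the product is the number of ordered pairs (m, k) with mk = n, which equals d(n). For n = 369, divisors are [1, 3, 9, 41, 123, 369], so d(369) = 6.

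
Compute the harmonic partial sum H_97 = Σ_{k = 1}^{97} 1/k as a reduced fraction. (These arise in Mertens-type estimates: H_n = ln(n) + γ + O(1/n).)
H_97 = 359553024620966925518018240656745677092407/69720375229712477164533808935312303556800

Direct summation: H_97 = 1 + 1/2 + ... + 1/97. The least common denominator is lcm(1, ..., 97) = 69720375229712477164533808935312303556800; over this denominator the numerator is 69720375229712477164533808935312303556800 + 34860187614856238582266904467656151778400 + 23240125076570825721511269645104101185600 + 17430093807428119291133452233828075889200 + 13944075045942495432906761787062460711360 + 11620062538285412860755634822552050592800 + 9960053604244639594933401276473186222400 + 8715046903714059645566726116914037944600 + 7746708358856941907170423215034700395200 + 6972037522971247716453380893531230355680 + 6338215929973861560412164448664754868800 + 5810031269142706430377817411276025296400 + 5363105786900959781887216071947100273600 + 4980026802122319797466700638236593111200 + 4648025015314165144302253929020820237120 + 4357523451857029822783363058457018972300 + 4101198542924263362619635819724253150400 + 3873354179428470953585211607517350197600 + 3669493433142761956028095207121700187200 + 3486018761485623858226690446765615177840 + 3320017868081546531644467092157728740800 + 3169107964986930780206082224332377434400 + 3031320662161412050631904736317926241600 + 2905015634571353215188908705638012648200 + 2788815009188499086581352357412492142272 + 2681552893450479890943608035973550136800 + 2582236119618980635723474405011566798400 + 2490013401061159898733350319118296555600 + 2404150869990085419466683066734907019200 + 2324012507657082572151126964510410118560 + 2249044362248789585952703514042332372800 + 2178761725928514911391681529228509486150 + 2112738643324620520137388149554918289600 + 2050599271462131681309817909862126575200 + 1992010720848927918986680255294637244480 + 1936677089714235476792605803758675098800 + 1884334465667904788230643484738170366400 + 1834746716571380978014047603560850093600 + 1787701928966986593962405357315700091200 + 1743009380742811929113345223382807588920 + 1700496956822255540598385583788104964800 + 1660008934040773265822233546078864370400 + 1621404075109592492198460672914239617600 + 1584553982493465390103041112166188717200 + 1549341671771388381434084643006940079040 + 1515660331080706025315952368158963120800 + 1483412238930052705628378913517283054400 + 1452507817285676607594454352819006324100 + 1422864800606377084990485896639026603200 + 1394407504594249543290676178706246071136 + 1367066180974754454206545273241417716800 + 1340776446725239945471804017986775068400 + 1315478777919103342727052998779477425600 + 1291118059809490317861737202505783399200 + 1267643185994772312082432889732950973760 + 1245006700530579949366675159559148277800 + 1223164477714253985342698402373900062400 + 1202075434995042709733341533367453509600 + 1181701275079872494314132354835801755200 + 1162006253828541286075563482255205059280 + 1142956970978893068271046048119873828800 + 1124522181124394792976351757021166186400 + 1106672622693848843881489030719242913600 + 1089380862964257455695840764614254743075 + 1072621157380191956377443214389420054720 + 1056369321662310260068694074777459144800 + 1040602615368842942754235954258392590400 + 1025299635731065840654908954931063287600 + 1010440220720470683543968245439308747200 + 996005360424463959493340127647318622240 + 981977115911443340345546604722708500800 + 968338544857117738396302901879337549400 + 955073633283732563897723410072771281600 + 942167232833952394115321742369085183200 + 929605003062833028860450785804164047424 + 917373358285690489007023801780425046800 + 905459418567694508630309206952107838400 + 893850964483493296981202678657850045600 + 882536395312816166639668467535598779200 + 871504690371405964556672611691403794460 + 860745373206326878574491468337188932800 + 850248478411127770299192791894052482400 + 840004520839909363428118179943521729600 + 830004467020386632911116773039432185200 + 820239708584852672523927163944850630080 + 810702037554796246099230336457119808800 + 801383623330028473155561022244969006400 + 792276991246732695051520556083094358600 + 783375002581039069264424819497891051200 + 774670835885694190717042321503470039520 + 766157969557279968841030867421014324800 + 757830165540353012657976184079481560400 + 749681454082929861984234504680777457600 + 741706119465026352814189456758641527200 + 733898686628552391205619041424340037440 + 726253908642838303797227176409503162050 + 718766754945489455304472257065075294400 = 359553024620966925518018240656745677092407, so H_97 = 359553024620966925518018240656745677092407/69720375229712477164533808935312303556800 (already in lowest terms) ≈ 5.15707. (The PNT-adjacent estimate ln(97) + γ ≈ 5.15193 matches within O(1/n).)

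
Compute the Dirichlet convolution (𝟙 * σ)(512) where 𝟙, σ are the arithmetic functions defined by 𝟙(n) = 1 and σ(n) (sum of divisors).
(𝟙 * σ)(512) = 2036

Divisors of 512: [1, 2, 4, 8, 16, 32, 64, 128, 256, 512]. For each d | 512:
  d = 1: 𝟙(1) · σ(512/1) = 1 · 1023 = 1023
  d = 2: 𝟙(2) · σ(512/2) = 1 · 511 = 511
  d = 4: 𝟙(4) · σ(512/4) = 1 · 255 = 255
  d = 8: 𝟙(8) · σ(512/8) = 1 · 127 = 127
  d = 16: 𝟙(16) · σ(512/16) = 1 · 63 = 63
  d = 32: 𝟙(32) · σ(512/32) = 1 · 31 = 31
  d = 64: 𝟙(64) · σ(512/64) = 1 · 15 = 15
  d = 128: 𝟙(128) · σ(512/128) = 1 · 7 = 7
  d = 256: 𝟙(256) · σ(512/256) = 1 · 3 = 3
  d = 512: 𝟙(512) · σ(512/512) = 1 · 1 = 1
Summing: (𝟙 * σ)(512) = 1023 + 511 + 255 + 127 + 63 + 31 + 15 + 7 + 3 + 1 = 2036.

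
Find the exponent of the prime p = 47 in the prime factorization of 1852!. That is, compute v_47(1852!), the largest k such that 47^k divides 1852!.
v_47(1852!) = 39

Legendre's formula: v_p(n!) = Σ_{k ≥ 1} ⌊n / p^k⌋. For p = 47, n = 1852, the terms are:
  ⌊1852/47^1⌋ = ⌊1852/47⌋ = 39
(the next term ⌊1852/47^2⌋ = 0, terminating the sum). Summing: v_47(1852!) = 39 = 39.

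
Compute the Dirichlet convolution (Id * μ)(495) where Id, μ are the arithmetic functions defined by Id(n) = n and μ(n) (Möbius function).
(Id * μ)(495) = 240

Divisors of 495: [1, 3, 5, 9, 11, 15, 33, 45, 55, 99, 165, 495]. For each d | 495:
  d = 1: Id(1) · μ(495/1) = 1 · 0 = 0
  d = 3: Id(3) · μ(495/3) = 3 · -1 = -3
  d = 5: Id(5) · μ(495/5) = 5 · 0 = 0
  d = 9: Id(9) · μ(495/9) = 9 · 1 = 9
  d = 11: Id(11) · μ(495/11) = 11 · 0 = 0
  d = 15: Id(15) · μ(495/15) = 15 · 1 = 15
  d = 33: Id(33) · μ(495/33) = 33 · 1 = 33
  d = 45: Id(45) · μ(495/45) = 45 · -1 = -45
  d = 55: Id(55) · μ(495/55) = 55 · 0 = 0
  d = 99: Id(99) · μ(495/99) = 99 · -1 = -99
  d = 165: Id(165) · μ(495/165) = 165 · -1 = -165
  d = 495: Id(495) · μ(495/495) = 495 · 1 = 495
Summing: (Id * μ)(495) = 0 + -3 + 0 + 9 + 0 + 15 + 33 + -45 + 0 + -99 + -165 + 495 = 240.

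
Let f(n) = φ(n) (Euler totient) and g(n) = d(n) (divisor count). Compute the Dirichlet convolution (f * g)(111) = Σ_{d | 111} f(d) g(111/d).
(φ * d)(111) = 152

Divisors of 111: [1, 3, 37, 111]. For each d | 111:
  d = 1: φ(1) · d(111/1) = 1 · 4 = 4
  d = 3: φ(3) · d(111/3) = 2 · 2 = 4
  d = 37: φ(37) · d(111/37) = 36 · 2 = 72
  d = 111: φ(111) · d(111/111) = 72 · 1 = 72
Summing: (φ * d)(111) = 4 + 4 + 72 + 72 = 152.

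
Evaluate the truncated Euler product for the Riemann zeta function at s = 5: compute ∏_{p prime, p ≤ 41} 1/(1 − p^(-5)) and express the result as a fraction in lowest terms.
∏ = 74875808585870055616502751635850749659928795918147986481/72209283302841655787041441691786569299878431940565073920

The primes p ≤ 41 are [2, 3, 5, 7, 11, 13, 17, 19, 23, 29, 31, 37, 41]. For each prime, (1 − 1/p^5)^(-1) = p^5 / (p^5 − 1). The product is (1 − 1/2^5)^(-1), (1 − 1/3^5)^(-1), (1 − 1/5^5)^(-1), (1 − 1/7^5)^(-1), (1 − 1/11^5)^(-1), (1 − 1/13^5)^(-1), (1 − 1/17^5)^(-1), (1 − 1/19^5)^(-1), (1 − 1/23^5)^(-1), (1 − 1/29^5)^(-1), (1 − 1/31^5)^(-1), (1 − 1/37^5)^(-1), (1 − 1/41^5)^(-1) = ∏ p^5 / (p^5 − 1) = 74875808585870055616502751635850749659928795918147986481/72209283302841655787041441691786569299878431940565073920.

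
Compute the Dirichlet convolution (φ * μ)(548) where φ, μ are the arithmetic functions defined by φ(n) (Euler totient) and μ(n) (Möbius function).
(φ * μ)(548) = 135

Divisors of 548: [1, 2, 4, 137, 274, 548]. For each d | 548:
  d = 1: φ(1) · μ(548/1) = 1 · 0 = 0
  d = 2: φ(2) · μ(548/2) = 1 · 1 = 1
  d = 4: φ(4) · μ(548/4) = 2 · -1 = -2
  d = 137: φ(137) · μ(548/137) = 136 · 0 = 0
  d = 274: φ(274) · μ(548/274) = 136 · -1 = -136
  d = 548: φ(548) · μ(548/548) = 272 · 1 = 272
Summing: (φ * μ)(548) = 0 + 1 + -2 + 0 + -136 + 272 = 135.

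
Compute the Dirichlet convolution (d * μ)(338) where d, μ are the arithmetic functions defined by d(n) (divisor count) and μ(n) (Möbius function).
(d * μ)(338) = 1

Divisors of 338: [1, 2, 13, 26, 169, 338]. For each d | 338:
  d = 1: d(1) · μ(338/1) = 1 · 0 = 0
  d = 2: d(2) · μ(338/2) = 2 · 0 = 0
  d = 13: d(13) · μ(338/13) = 2 · 1 = 2
  d = 26: d(26) · μ(338/26) = 4 · -1 = -4
  d = 169: d(169) · μ(338/169) = 3 · -1 = -3
  d = 338: d(338) · μ(338/338) = 6 · 1 = 6
Summing: (d * μ)(338) = 0 + 0 + 2 + -4 + -3 + 6 = 1.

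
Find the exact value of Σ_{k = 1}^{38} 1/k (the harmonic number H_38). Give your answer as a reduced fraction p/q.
H_38 = 2053580969474233/485721041551200

Direct summation: H_38 = 1 + 1/2 + ... + 1/38. The least common denominator is lcm(1, ..., 38) = 5342931457063200; over this denominator the numerator is 5342931457063200 + 2671465728531600 + 1780977152354400 + 1335732864265800 + 1068586291412640 + 890488576177200 + 763275922437600 + 667866432132900 + 593659050784800 + 534293145706320 + 485721041551200 + 445244288088600 + 410994727466400 + 381637961218800 + 356195430470880 + 333933216066450 + 314290085709600 + 296829525392400 + 281206918792800 + 267146572853160 + 254425307479200 + 242860520775600 + 232301367698400 + 222622144044300 + 213717258282528 + 205497363733200 + 197886350261600 + 190818980609400 + 184239015760800 + 178097715235440 + 172352627647200 + 166966608033225 + 161907013850400 + 157145042854800 + 152655184487520 + 148414762696200 + 144403552893600 + 140603459396400 = 22589390664216563, so H_38 = 22589390664216563/5342931457063200; reducing by gcd(22589390664216563, 5342931457063200) = 11 gives 2053580969474233/485721041551200 ≈ 4.22790. (The PNT-adjacent estimate ln(38) + γ ≈ 4.21480 matches within O(1/n).)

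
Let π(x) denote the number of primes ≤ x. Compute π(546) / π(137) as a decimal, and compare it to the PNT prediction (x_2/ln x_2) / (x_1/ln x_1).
π(546)/π(137) = 100/33 ≈ 3.0303;  PNT prediction ≈ 3.1111.

π(137) = 33 and π(546) = 100, so π(546)/π(137) ≈ 3.0303. The PNT-predicted ratio is (546/ln(546)) / (137/ln(137)) ≈ 3.1111. The two agree to within a few percent, as expected.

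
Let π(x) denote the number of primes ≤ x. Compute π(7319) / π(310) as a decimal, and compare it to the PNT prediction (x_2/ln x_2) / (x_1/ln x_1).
π(7319)/π(310) = 932/63 ≈ 14.7937;  PNT prediction ≈ 15.2209.

π(310) = 63 and π(7319) = 932, so π(7319)/π(310) ≈ 14.7937. The PNT-predicted ratio is (7319/ln(7319)) / (310/ln(310)) ≈ 15.2209. The two agree to within a few percent, as expected.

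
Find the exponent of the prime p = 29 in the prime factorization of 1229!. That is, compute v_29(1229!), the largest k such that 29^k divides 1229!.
v_29(1229!) = 43

Legendre's formula: v_p(n!) = Σ_{k ≥ 1} ⌊n / p^k⌋. For p = 29, n = 1229, the terms are:
  ⌊1229/29^1⌋ = ⌊1229/29⌋ = 42
  ⌊1229/29^2⌋ = ⌊1229/841⌋ = 1
(the next term ⌊1229/29^3⌋ = 0, terminating the sum). Summing: v_29(1229!) = 42 + 1 = 43.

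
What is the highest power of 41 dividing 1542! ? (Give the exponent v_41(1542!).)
v_41(1542!) = 37

Legendre's formula: v_p(n!) = Σ_{k ≥ 1} ⌊n / p^k⌋. For p = 41, n = 1542, the terms are:
  ⌊1542/41^1⌋ = ⌊1542/41⌋ = 37
(the next term ⌊1542/41^2⌋ = 0, terminating the sum). Summing: v_41(1542!) = 37 = 37.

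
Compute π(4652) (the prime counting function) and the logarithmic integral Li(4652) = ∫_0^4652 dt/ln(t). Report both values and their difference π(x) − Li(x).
π(4652) = 629;  Li(4652) ≈ 643.25;  π(x) − Li(x) ≈ -14.25.

Direct count of primes ≤ 4652 gives π(4652) = 629. Numerical evaluation of the logarithmic integral gives Li(4652) ≈ 643.25. The difference π(x) − Li(x) ≈ -14.25 is typically negative for small/moderate x (Li(x) overestimates), though Littlewood's theorem shows this sign changes infinitely often.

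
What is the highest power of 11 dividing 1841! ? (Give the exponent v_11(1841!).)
v_11(1841!) = 183

Legendre's formula: v_p(n!) = Σ_{k ≥ 1} ⌊n / p^k⌋. For p = 11, n = 1841, the terms are:
  ⌊1841/11^1⌋ = ⌊1841/11⌋ = 167
  ⌊1841/11^2⌋ = ⌊1841/121⌋ = 15
  ⌊1841/11^3⌋ = ⌊1841/1331⌋ = 1
(the next term ⌊1841/11^4⌋ = 0, terminating the sum). Summing: v_11(1841!) = 167 + 15 + 1 = 183.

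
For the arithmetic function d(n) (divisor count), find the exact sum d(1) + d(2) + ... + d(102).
Σ_{n ≤ 102} d(n) = 492

Compute d(n) for each 1 ≤ n ≤ 102: d(1) = 1, d(2) = 2, d(3) = 2, d(4) = 3, d(5) = 2, d(6) = 4, d(7) = 2, d(8) = 4, d(9) = 3, d(10) = 4, d(11) = 2, d(12) = 6, d(13) = 2, d(14) = 4, d(15) = 4, d(16) = 5, d(17) = 2, d(18) = 6, d(19) = 2, d(20) = 6, d(21) = 4, d(22) = 4, d(23) = 2, d(24) = 8, d(25) = 3, d(26) = 4, d(27) = 4, d(28) = 6, d(29) = 2, d(30) = 8, d(31) = 2, d(32) = 6, d(33) = 4, d(34) = 4, d(35) = 4, d(36) = 9, d(37) = 2, d(38) = 4, d(39) = 4, d(40) = 8, d(41) = 2, d(42) = 8, d(43) = 2, d(44) = 6, d(45) = 6, d(46) = 4, d(47) = 2, d(48) = 10, d(49) = 3, d(50) = 6, d(51) = 4, d(52) = 6, d(53) = 2, d(54) = 8, d(55) = 4, d(56) = 8, d(57) = 4, d(58) = 4, d(59) = 2, d(60) = 12, d(61) = 2, d(62) = 4, d(63) = 6, d(64) = 7, d(65) = 4, d(66) = 8, d(67) = 2, d(68) = 6, d(69) = 4, d(70) = 8, d(71) = 2, d(72) = 12, d(73) = 2, d(74) = 4, d(75) = 6, d(76) = 6, d(77) = 4, d(78) = 8, d(79) = 2, d(80) = 10, d(81) = 5, d(82) = 4, d(83) = 2, d(84) = 12, d(85) = 4, d(86) = 4, d(87) = 4, d(88) = 8, d(89) = 2, d(90) = 12, d(91) = 4, d(92) = 6, d(93) = 4, d(94) = 4, d(95) = 4, d(96) = 12, d(97) = 2, d(98) = 6, d(99) = 6, d(100) = 9, d(101) = 2, d(102) = 8. Summing all 102 values: 492. (Dirichlet's divisor formula: Σ_{n ≤ x} d(n) = x ln(x) + (2γ − 1) x + O(√x). For x = 102, the asymptotic estimate is ≈ 487.50.)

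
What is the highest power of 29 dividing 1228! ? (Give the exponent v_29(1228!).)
v_29(1228!) = 43

Legendre's formula: v_p(n!) = Σ_{k ≥ 1} ⌊n / p^k⌋. For p = 29, n = 1228, the terms are:
  ⌊1228/29^1⌋ = ⌊1228/29⌋ = 42
  ⌊1228/29^2⌋ = ⌊1228/841⌋ = 1
(the next term ⌊1228/29^3⌋ = 0, terminating the sum). Summing: v_29(1228!) = 42 + 1 = 43.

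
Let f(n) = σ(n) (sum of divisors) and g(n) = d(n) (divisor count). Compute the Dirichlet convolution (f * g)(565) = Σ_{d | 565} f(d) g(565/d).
(σ * d)(565) = 928

Divisors of 565: [1, 5, 113, 565]. For each d | 565:
  d = 1: σ(1) · d(565/1) = 1 · 4 = 4
  d = 5: σ(5) · d(565/5) = 6 · 2 = 12
  d = 113: σ(113) · d(565/113) = 114 · 2 = 228
  d = 565: σ(565) · d(565/565) = 684 · 1 = 684
Summing: (σ * d)(565) = 4 + 12 + 228 + 684 = 928.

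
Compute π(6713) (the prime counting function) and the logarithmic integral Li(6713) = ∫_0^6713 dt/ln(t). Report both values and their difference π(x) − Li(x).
π(6713) = 866;  Li(6713) ≈ 881.84;  π(x) − Li(x) ≈ -15.84.

Direct count of primes ≤ 6713 gives π(6713) = 866. Numerical evaluation of the logarithmic integral gives Li(6713) ≈ 881.84. The difference π(x) − Li(x) ≈ -15.84 is typically negative for small/moderate x (Li(x) overestimates), though Littlewood's theorem shows this sign changes infinitely often.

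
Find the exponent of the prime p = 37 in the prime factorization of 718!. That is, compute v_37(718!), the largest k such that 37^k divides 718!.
v_37(718!) = 19

Legendre's formula: v_p(n!) = Σ_{k ≥ 1} ⌊n / p^k⌋. For p = 37, n = 718, the terms are:
  ⌊718/37^1⌋ = ⌊718/37⌋ = 19
(the next term ⌊718/37^2⌋ = 0, terminating the sum). Summing: v_37(718!) = 19 = 19.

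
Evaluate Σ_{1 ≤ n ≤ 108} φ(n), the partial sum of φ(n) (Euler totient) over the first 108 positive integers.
Σ_{n ≤ 108} φ(n) = 3568

Compute φ(n) for each 1 ≤ n ≤ 108: φ(1) = 1, φ(2) = 1, φ(3) = 2, φ(4) = 2, φ(5) = 4, φ(6) = 2, φ(7) = 6, φ(8) = 4, φ(9) = 6, φ(10) = 4, φ(11) = 10, φ(12) = 4, φ(13) = 12, φ(14) = 6, φ(15) = 8, φ(16) = 8, φ(17) = 16, φ(18) = 6, φ(19) = 18, φ(20) = 8, φ(21) = 12, φ(22) = 10, φ(23) = 22, φ(24) = 8, φ(25) = 20, φ(26) = 12, φ(27) = 18, φ(28) = 12, φ(29) = 28, φ(30) = 8, φ(31) = 30, φ(32) = 16, φ(33) = 20, φ(34) = 16, φ(35) = 24, φ(36) = 12, φ(37) = 36, φ(38) = 18, φ(39) = 24, φ(40) = 16, φ(41) = 40, φ(42) = 12, φ(43) = 42, φ(44) = 20, φ(45) = 24, φ(46) = 22, φ(47) = 46, φ(48) = 16, φ(49) = 42, φ(50) = 20, φ(51) = 32, φ(52) = 24, φ(53) = 52, φ(54) = 18, φ(55) = 40, φ(56) = 24, φ(57) = 36, φ(58) = 28, φ(59) = 58, φ(60) = 16, φ(61) = 60, φ(62) = 30, φ(63) = 36, φ(64) = 32, φ(65) = 48, φ(66) = 20, φ(67) = 66, φ(68) = 32, φ(69) = 44, φ(70) = 24, φ(71) = 70, φ(72) = 24, φ(73) = 72, φ(74) = 36, φ(75) = 40, φ(76) = 36, φ(77) = 60, φ(78) = 24, φ(79) = 78, φ(80) = 32, φ(81) = 54, φ(82) = 40, φ(83) = 82, φ(84) = 24, φ(85) = 64, φ(86) = 42, φ(87) = 56, φ(88) = 40, φ(89) = 88, φ(90) = 24, φ(91) = 72, φ(92) = 44, φ(93) = 60, φ(94) = 46, φ(95) = 72, φ(96) = 32, φ(97) = 96, φ(98) = 42, φ(99) = 60, φ(100) = 40, φ(101) = 100, φ(102) = 32, φ(103) = 102, φ(104) = 48, φ(105) = 48, φ(106) = 52, φ(107) = 106, φ(108) = 36. Summing all 108 values: 3568. (Average order: Σ_{n ≤ x} φ(n) ~ (3/π²) x². For x = 108, (3/π²)·108² ≈ 3545.43.)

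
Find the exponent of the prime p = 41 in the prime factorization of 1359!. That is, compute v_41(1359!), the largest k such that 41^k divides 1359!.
v_41(1359!) = 33

Legendre's formula: v_p(n!) = Σ_{k ≥ 1} ⌊n / p^k⌋. For p = 41, n = 1359, the terms are:
  ⌊1359/41^1⌋ = ⌊1359/41⌋ = 33
(the next term ⌊1359/41^2⌋ = 0, terminating the sum). Summing: v_41(1359!) = 33 = 33.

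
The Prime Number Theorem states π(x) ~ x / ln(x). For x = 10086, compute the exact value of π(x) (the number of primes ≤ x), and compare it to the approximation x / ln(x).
π(10086) = 1237;  x/ln(x) ≈ 1094.06;  relative error ≈ 11.56%.

Directly count primes up to 10086: π(10086) = 1237. The PNT approximation gives 10086/ln(10086) ≈ 10086/9.21890 ≈ 1094.06. Relative error (π(x) − x/ln(x)) / π(x) ≈ 11.56%; the approximation is known to undercount slightly (Li(x) is a better estimate).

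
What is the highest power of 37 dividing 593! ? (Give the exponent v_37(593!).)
v_37(593!) = 16

Legendre's formula: v_p(n!) = Σ_{k ≥ 1} ⌊n / p^k⌋. For p = 37, n = 593, the terms are:
  ⌊593/37^1⌋ = ⌊593/37⌋ = 16
(the next term ⌊593/37^2⌋ = 0, terminating the sum). Summing: v_37(593!) = 16 = 16.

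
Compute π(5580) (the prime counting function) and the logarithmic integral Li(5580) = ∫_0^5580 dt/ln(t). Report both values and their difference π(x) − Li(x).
π(5580) = 736;  Li(5580) ≈ 751.94;  π(x) − Li(x) ≈ -15.94.

Direct count of primes ≤ 5580 gives π(5580) = 736. Numerical evaluation of the logarithmic integral gives Li(5580) ≈ 751.94. The difference π(x) − Li(x) ≈ -15.94 is typically negative for small/moderate x (Li(x) overestimates), though Littlewood's theorem shows this sign changes infinitely often.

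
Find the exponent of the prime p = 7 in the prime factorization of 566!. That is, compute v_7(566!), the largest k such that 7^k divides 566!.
v_7(566!) = 92

Legendre's formula: v_p(n!) = Σ_{k ≥ 1} ⌊n / p^k⌋. For p = 7, n = 566, the terms are:
  ⌊566/7^1⌋ = ⌊566/7⌋ = 80
  ⌊566/7^2⌋ = ⌊566/49⌋ = 11
  ⌊566/7^3⌋ = ⌊566/343⌋ = 1
(the next term ⌊566/7^4⌋ = 0, terminating the sum). Summing: v_7(566!) = 80 + 11 + 1 = 92.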